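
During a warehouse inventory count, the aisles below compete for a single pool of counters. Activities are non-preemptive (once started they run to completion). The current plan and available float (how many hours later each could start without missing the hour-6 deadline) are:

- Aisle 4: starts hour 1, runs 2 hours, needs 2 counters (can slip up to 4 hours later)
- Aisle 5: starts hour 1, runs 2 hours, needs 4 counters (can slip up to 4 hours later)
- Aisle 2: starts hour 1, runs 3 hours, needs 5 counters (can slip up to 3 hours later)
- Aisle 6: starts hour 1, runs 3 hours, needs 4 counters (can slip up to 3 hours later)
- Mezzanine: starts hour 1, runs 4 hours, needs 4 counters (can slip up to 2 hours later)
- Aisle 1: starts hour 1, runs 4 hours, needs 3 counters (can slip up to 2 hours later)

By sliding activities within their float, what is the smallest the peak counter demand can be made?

12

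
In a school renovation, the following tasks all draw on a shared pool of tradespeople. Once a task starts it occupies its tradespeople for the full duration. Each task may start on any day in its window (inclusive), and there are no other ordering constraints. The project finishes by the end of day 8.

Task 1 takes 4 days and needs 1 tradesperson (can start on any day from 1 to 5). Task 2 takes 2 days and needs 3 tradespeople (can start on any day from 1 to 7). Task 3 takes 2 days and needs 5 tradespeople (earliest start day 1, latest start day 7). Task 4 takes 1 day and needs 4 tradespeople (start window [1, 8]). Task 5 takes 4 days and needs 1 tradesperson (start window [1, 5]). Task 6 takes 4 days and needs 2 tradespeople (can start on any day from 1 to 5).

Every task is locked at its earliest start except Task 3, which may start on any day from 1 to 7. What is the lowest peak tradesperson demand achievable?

Task 3@1: d1:16  d2:12  d3:4  d4:4  d5:0  d6:0  d7:0  d8:0 → peak 16
Task 3@2: d1:11  d2:12  d3:9  d4:4  d5:0  d6:0  d7:0  d8:0 → peak 12
Task 3@3: d1:11  d2:7  d3:9  d4:9  d5:0  d6:0  d7:0  d8:0 → peak 11
Task 3@4: d1:11  d2:7  d3:4  d4:9  d5:5  d6:0  d7:0  d8:0 → peak 11
Task 3@5: d1:11  d2:7  d3:4  d4:4  d5:5  d6:5  d7:0  d8:0 → peak 11
Task 3@6: d1:11  d2:7  d3:4  d4:4  d5:0  d6:5  d7:5  d8:0 → peak 11
Task 3@7: d1:11  d2:7  d3:4  d4:4  d5:0  d6:0  d7:5  d8:5 → peak 11
Best is Task 3@3, peak 11.

11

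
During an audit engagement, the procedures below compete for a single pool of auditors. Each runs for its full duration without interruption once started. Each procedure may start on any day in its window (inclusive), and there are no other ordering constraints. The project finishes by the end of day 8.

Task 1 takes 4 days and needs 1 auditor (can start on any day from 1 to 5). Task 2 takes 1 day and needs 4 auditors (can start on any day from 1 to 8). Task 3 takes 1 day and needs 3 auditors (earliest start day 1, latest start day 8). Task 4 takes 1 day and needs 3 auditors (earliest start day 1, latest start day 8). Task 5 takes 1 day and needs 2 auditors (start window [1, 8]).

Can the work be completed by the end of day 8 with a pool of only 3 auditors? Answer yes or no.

The minimum achievable peak is 4; 3 < 4, so no feasible schedule stays within the cap.

no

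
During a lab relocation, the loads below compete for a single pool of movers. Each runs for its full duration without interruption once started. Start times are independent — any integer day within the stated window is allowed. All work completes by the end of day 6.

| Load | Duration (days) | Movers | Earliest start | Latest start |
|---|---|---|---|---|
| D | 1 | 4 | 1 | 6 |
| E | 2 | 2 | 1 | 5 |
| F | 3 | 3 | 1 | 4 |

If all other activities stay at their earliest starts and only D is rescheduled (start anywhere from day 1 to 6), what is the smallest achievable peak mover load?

5

D@1: d1:9  d2:5  d3:3  d4:0  d5:0  d6:0 → peak 9
D@2: d1:5  d2:9  d3:3  d4:0  d5:0  d6:0 → peak 9
D@3: d1:5  d2:5  d3:7  d4:0  d5:0  d6:0 → peak 7
D@4: d1:5  d2:5  d3:3  d4:4  d5:0  d6:0 → peak 5
D@5: d1:5  d2:5  d3:3  d4:0  d5:4  d6:0 → peak 5
D@6: d1:5  d2:5  d3:3  d4:0  d5:0  d6:4 → peak 5
Best is D@4, peak 5.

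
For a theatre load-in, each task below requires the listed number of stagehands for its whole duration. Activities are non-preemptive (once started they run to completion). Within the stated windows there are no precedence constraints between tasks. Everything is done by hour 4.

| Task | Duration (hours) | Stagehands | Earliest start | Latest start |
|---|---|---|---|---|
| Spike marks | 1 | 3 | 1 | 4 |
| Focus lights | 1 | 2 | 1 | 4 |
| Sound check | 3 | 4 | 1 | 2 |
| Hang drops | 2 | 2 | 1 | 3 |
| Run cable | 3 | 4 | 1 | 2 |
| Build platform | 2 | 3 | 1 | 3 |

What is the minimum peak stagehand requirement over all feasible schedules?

Early-start (Spike marks@1, Focus lights@1, Sound check@1, Hang drops@1, Run cable@1, Build platform@1) gives peak 18: h1:18  h2:13  h3:8  h4:0.
Shift Run cable→2, Build platform→3.
Schedule Spike marks@1, Focus lights@1, Sound check@1, Hang drops@1, Run cable@2, Build platform@3: h1:11  h2:10  h3:11  h4:7 — peak 11.

11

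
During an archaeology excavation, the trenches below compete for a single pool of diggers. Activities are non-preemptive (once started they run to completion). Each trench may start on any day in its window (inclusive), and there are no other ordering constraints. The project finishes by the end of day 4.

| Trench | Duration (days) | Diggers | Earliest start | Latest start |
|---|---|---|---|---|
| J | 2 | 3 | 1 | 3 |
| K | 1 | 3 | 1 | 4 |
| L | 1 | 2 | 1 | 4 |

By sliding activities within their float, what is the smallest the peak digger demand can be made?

Early-start (J@1, K@1, L@1) gives peak 8: d1:8  d2:3  d3:0  d4:0.
Shift K→3, L→4.
Schedule J@1, K@3, L@4: d1:3  d2:3  d3:3  d4:2 — peak 3.
Total digger-days = 11 over 4 days ⇒ peak ≥ ⌈11/4⌉ = 3, so 3 is optimal.

3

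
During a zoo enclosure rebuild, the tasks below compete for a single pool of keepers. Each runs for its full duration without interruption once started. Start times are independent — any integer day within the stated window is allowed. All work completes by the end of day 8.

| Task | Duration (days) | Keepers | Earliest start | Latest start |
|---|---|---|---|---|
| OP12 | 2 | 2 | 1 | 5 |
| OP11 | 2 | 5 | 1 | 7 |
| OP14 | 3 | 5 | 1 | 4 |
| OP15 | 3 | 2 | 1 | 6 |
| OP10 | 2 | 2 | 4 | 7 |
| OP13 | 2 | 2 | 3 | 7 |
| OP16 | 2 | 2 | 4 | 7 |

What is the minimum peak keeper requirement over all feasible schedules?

Early-start (OP12@1, OP11@1, OP14@1, OP15@1, OP10@4, OP13@3, OP16@4) gives peak 14: d1:14  d2:14  d3:9  d4:6  d5:4  d6:0  d7:0  d8:0.
Shift OP14→3, OP15→3, OP10→6, OP13→6, OP16→6.
Schedule OP12@1, OP11@1, OP14@3, OP15@3, OP10@6, OP13@6, OP16@6: d1:7  d2:7  d3:7  d4:7  d5:7  d6:6  d7:6  d8:0 — peak 7.

7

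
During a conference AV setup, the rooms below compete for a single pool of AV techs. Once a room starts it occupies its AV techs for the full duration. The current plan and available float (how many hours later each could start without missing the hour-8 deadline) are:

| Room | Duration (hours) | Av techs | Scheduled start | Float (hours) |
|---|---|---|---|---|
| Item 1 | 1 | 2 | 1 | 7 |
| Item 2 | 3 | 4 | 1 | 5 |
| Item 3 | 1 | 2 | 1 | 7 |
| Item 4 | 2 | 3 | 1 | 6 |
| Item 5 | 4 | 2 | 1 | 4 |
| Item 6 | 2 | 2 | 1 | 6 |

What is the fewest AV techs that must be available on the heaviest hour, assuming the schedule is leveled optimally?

5

Early-start (Item 1@1, Item 2@1, Item 3@1, Item 4@1, Item 5@1, Item 6@1) gives peak 15: h1:15  h2:11  h3:6  h4:2  h5:0  h6:0  h7:0  h8:0.
Shift Item 2→2, Item 4→5, Item 5→5, Item 6→7.
Schedule Item 1@1, Item 2@2, Item 3@1, Item 4@5, Item 5@5, Item 6@7: h1:4  h2:4  h3:4  h4:4  h5:5  h6:5  h7:4  h8:4 — peak 5.
Total AV tech-hours = 34 over 8 hours ⇒ peak ≥ ⌈34/8⌉ = 5, so 5 is optimal.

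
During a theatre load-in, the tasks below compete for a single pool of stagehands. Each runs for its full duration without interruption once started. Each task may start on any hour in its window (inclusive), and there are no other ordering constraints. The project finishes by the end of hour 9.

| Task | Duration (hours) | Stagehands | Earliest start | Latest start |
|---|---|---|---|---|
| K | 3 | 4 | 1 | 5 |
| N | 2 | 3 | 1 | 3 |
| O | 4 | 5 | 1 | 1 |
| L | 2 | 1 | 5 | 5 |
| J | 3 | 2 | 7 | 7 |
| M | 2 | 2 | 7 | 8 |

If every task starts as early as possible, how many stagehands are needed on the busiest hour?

12

Early-start schedule: K@1, N@1, O@1, L@5, J@7, M@7.
Load per hour: hour 1: 12, hour 2: 12, hour 3: 9, hour 4: 5, hour 5: 1, hour 6: 1, hour 7: 4, hour 8: 4, hour 9: 2.
Peak is 12.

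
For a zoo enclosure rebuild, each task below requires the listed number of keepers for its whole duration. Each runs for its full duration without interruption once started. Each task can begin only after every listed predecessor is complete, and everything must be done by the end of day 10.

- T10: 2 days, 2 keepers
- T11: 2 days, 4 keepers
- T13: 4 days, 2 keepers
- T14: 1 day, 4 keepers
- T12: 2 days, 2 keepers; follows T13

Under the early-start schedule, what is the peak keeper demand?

Early-start schedule: T10@1, T11@1, T13@1, T14@1, T12@5.
Load per day: day 1: 12, day 2: 8, day 3: 2, day 4: 2, day 5: 2, day 6: 2, day 7: 0, day 8: 0, day 9: 0, day 10: 0.
Peak is 12.

12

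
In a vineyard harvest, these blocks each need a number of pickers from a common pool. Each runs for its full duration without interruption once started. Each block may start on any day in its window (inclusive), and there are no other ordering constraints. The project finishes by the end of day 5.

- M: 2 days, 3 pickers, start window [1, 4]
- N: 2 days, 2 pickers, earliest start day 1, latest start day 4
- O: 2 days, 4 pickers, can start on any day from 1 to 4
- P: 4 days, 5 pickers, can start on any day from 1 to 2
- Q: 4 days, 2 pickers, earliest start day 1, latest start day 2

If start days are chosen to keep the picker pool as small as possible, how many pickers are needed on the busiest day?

Early-start (M@1, N@1, O@1, P@1, Q@1) gives peak 16: d1:16  d2:16  d3:7  d4:7  d5:0.
Shift O→3.
Schedule M@1, N@1, O@3, P@1, Q@1: d1:12  d2:12  d3:11  d4:11  d5:0 — peak 12.

12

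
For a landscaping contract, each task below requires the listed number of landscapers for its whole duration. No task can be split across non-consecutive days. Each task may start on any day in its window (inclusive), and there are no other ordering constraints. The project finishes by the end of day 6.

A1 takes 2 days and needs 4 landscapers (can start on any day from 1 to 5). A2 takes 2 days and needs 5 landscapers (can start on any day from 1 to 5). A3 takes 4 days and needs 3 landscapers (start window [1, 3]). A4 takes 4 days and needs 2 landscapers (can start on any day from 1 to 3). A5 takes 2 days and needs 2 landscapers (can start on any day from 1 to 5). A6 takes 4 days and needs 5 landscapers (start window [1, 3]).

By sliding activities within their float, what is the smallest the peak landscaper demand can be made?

11

Early-start (A1@1, A2@1, A3@1, A4@1, A5@1, A6@1) gives peak 21: d1:21  d2:21  d3:10  d4:10  d5:0  d6:0.
Shift A3→3, A5→5, A6→3.
Schedule A1@1, A2@1, A3@3, A4@1, A5@5, A6@3: d1:11  d2:11  d3:10  d4:10  d5:10  d6:10 — peak 11.
Total landscaper-days = 62 over 6 days ⇒ peak ≥ ⌈62/6⌉ = 11, so 11 is optimal.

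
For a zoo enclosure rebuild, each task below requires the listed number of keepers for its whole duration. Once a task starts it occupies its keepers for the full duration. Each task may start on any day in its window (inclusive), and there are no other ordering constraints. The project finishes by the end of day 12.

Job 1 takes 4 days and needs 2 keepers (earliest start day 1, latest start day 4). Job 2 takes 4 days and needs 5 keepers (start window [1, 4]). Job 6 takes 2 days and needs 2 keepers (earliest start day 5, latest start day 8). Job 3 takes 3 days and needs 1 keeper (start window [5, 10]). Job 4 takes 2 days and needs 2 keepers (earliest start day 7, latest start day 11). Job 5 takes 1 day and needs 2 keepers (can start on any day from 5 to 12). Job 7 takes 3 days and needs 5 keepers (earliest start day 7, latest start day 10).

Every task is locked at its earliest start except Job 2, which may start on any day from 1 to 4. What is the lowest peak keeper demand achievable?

8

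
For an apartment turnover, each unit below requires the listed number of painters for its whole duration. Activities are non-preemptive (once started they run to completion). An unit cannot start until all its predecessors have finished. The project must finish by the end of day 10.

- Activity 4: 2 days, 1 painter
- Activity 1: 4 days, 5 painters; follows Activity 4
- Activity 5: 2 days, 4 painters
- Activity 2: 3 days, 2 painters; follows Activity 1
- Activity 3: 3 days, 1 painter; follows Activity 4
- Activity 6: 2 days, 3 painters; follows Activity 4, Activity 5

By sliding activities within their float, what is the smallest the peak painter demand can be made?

Early-start (Activity 4@1, Activity 1@3, Activity 5@1, Activity 2@7, Activity 3@3, Activity 6@3) gives peak 9: d1:5  d2:5  d3:9  d4:9  d5:6  d6:5  d7:2  d8:2  d9:2  d10:0.
Shift Activity 6→7.
Schedule Activity 4@1, Activity 1@3, Activity 5@1, Activity 2@7, Activity 3@3, Activity 6@7: d1:5  d2:5  d3:6  d4:6  d5:6  d6:5  d7:5  d8:5  d9:2  d10:0 — peak 6.

6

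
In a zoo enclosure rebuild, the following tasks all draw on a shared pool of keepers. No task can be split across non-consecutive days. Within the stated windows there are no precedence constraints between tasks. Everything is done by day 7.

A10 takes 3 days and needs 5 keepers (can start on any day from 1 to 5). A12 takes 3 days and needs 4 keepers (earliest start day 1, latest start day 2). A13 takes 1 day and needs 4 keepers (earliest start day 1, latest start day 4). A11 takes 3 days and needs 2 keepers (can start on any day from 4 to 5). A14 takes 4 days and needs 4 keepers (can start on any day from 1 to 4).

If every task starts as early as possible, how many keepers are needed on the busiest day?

17

Early-start schedule: A10@1, A12@1, A13@1, A11@4, A14@1.
Load per day: day 1: 17, day 2: 13, day 3: 13, day 4: 6, day 5: 2, day 6: 2, day 7: 0.
Peak is 17.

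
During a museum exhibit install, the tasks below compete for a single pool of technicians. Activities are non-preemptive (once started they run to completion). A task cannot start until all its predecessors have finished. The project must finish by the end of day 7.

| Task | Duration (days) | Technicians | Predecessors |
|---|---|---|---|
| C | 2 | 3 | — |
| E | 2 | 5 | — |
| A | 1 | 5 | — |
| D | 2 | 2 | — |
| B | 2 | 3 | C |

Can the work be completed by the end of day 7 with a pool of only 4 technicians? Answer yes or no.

Total technician-days = 31; over 7 days the average is 31/7 > 4, so some day must exceed 4.

no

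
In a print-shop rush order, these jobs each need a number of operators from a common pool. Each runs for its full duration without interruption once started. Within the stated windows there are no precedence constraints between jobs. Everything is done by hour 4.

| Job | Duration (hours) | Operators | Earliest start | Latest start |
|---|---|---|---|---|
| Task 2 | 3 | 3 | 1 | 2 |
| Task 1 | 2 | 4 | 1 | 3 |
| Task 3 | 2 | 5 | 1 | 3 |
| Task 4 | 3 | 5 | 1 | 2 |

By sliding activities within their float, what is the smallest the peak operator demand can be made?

13

Early-start (Task 2@1, Task 1@1, Task 3@1, Task 4@1) gives peak 17: h1:17  h2:17  h3:8  h4:0.
Shift Task 3→3.
Schedule Task 2@1, Task 1@1, Task 3@3, Task 4@1: h1:12  h2:12  h3:13  h4:5 — peak 13.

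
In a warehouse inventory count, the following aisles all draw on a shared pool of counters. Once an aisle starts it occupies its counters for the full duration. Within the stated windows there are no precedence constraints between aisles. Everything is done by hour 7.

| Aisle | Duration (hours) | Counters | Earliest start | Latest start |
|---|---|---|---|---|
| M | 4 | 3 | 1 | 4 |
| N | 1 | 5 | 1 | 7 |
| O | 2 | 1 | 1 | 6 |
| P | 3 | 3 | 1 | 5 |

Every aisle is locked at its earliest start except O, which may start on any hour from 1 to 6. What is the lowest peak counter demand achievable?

11

O@1: h1:12  h2:7  h3:6  h4:3  h5:0  h6:0  h7:0 → peak 12
O@2: h1:11  h2:7  h3:7  h4:3  h5:0  h6:0  h7:0 → peak 11
O@3: h1:11  h2:6  h3:7  h4:4  h5:0  h6:0  h7:0 → peak 11
O@4: h1:11  h2:6  h3:6  h4:4  h5:1  h6:0  h7:0 → peak 11
O@5: h1:11  h2:6  h3:6  h4:3  h5:1  h6:1  h7:0 → peak 11
O@6: h1:11  h2:6  h3:6  h4:3  h5:0  h6:1  h7:1 → peak 11
Best is O@2, peak 11.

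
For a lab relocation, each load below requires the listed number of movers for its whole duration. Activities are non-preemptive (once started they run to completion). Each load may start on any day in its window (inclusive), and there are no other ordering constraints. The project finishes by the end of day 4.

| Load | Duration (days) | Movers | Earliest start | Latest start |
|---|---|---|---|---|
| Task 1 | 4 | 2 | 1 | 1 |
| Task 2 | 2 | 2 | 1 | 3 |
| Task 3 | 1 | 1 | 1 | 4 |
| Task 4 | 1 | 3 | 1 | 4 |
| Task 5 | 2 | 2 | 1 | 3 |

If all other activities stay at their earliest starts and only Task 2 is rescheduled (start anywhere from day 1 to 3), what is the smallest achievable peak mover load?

Task 2@1: d1:10  d2:6  d3:2  d4:2 → peak 10
Task 2@2: d1:8  d2:6  d3:4  d4:2 → peak 8
Task 2@3: d1:8  d2:4  d3:4  d4:4 → peak 8
Best is Task 2@2, peak 8.

8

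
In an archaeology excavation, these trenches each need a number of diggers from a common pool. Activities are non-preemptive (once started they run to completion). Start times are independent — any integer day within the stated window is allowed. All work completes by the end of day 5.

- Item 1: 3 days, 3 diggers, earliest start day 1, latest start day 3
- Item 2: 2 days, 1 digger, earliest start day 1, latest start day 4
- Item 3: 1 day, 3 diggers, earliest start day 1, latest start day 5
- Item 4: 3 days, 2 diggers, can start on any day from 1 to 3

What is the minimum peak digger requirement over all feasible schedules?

Early-start (Item 1@1, Item 2@1, Item 3@1, Item 4@1) gives peak 9: d1:9  d2:6  d3:5  d4:0  d5:0.
Shift Item 3→4, Item 4→3.
Schedule Item 1@1, Item 2@1, Item 3@4, Item 4@3: d1:4  d2:4  d3:5  d4:5  d5:2 — peak 5.

5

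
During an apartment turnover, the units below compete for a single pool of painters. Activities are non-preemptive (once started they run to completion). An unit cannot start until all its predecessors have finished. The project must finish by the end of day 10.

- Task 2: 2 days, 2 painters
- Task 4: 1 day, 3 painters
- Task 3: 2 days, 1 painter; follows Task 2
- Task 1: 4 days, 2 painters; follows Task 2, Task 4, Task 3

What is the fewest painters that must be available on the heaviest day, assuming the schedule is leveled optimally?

3

Early-start (Task 2@1, Task 4@1, Task 3@3, Task 1@5) gives peak 5: d1:5  d2:2  d3:1  d4:1  d5:2  d6:2  d7:2  d8:2  d9:0  d10:0.
Shift Task 4→3, Task 3→4, Task 1→6.
Schedule Task 2@1, Task 4@3, Task 3@4, Task 1@6: d1:2  d2:2  d3:3  d4:1  d5:1  d6:2  d7:2  d8:2  d9:2  d10:0 — peak 3.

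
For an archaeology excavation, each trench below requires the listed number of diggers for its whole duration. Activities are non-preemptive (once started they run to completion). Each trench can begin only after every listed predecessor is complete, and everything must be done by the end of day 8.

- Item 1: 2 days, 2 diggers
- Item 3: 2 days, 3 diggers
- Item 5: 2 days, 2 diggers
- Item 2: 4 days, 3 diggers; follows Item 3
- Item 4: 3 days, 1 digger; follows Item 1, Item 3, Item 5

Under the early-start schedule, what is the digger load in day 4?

4

At early start, day 4 has: Item 2, Item 4.
Demand: 3 + 1 = 4.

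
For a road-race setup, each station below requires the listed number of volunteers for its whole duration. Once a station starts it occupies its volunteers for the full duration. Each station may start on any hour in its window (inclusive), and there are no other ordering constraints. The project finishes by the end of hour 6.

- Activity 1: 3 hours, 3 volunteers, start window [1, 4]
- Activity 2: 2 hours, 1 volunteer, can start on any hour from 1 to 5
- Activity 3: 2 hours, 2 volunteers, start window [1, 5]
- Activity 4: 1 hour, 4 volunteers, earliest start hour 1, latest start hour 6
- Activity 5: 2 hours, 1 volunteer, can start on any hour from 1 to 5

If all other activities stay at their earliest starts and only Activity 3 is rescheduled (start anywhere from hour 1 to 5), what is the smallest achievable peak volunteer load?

Activity 3@1: h1:11  h2:7  h3:3  h4:0  h5:0  h6:0 → peak 11
Activity 3@2: h1:9  h2:7  h3:5  h4:0  h5:0  h6:0 → peak 9
Activity 3@3: h1:9  h2:5  h3:5  h4:2  h5:0  h6:0 → peak 9
Activity 3@4: h1:9  h2:5  h3:3  h4:2  h5:2  h6:0 → peak 9
Activity 3@5: h1:9  h2:5  h3:3  h4:0  h5:2  h6:2 → peak 9
Best is Activity 3@2, peak 9.

9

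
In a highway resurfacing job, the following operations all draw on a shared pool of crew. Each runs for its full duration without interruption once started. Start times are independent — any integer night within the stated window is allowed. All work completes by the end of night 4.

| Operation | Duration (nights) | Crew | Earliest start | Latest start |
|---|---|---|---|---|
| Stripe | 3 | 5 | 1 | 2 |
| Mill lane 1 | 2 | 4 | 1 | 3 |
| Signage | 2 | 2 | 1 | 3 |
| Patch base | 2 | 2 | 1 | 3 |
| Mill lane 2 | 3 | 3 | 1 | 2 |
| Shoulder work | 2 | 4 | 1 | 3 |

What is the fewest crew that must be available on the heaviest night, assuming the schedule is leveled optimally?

14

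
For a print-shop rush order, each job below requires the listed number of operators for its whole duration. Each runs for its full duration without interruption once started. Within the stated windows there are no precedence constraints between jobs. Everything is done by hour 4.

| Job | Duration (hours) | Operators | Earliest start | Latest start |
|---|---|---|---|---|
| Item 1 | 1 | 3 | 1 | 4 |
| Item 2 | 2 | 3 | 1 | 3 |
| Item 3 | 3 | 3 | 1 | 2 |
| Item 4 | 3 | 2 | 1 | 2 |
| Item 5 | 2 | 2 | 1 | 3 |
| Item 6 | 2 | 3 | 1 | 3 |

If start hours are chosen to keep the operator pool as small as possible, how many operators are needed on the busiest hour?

Early-start (Item 1@1, Item 2@1, Item 3@1, Item 4@1, Item 5@1, Item 6@1) gives peak 16: h1:16  h2:13  h3:5  h4:0.
Shift Item 4→2, Item 5→2, Item 6→3.
Schedule Item 1@1, Item 2@1, Item 3@1, Item 4@2, Item 5@2, Item 6@3: h1:9  h2:10  h3:10  h4:5 — peak 10.

10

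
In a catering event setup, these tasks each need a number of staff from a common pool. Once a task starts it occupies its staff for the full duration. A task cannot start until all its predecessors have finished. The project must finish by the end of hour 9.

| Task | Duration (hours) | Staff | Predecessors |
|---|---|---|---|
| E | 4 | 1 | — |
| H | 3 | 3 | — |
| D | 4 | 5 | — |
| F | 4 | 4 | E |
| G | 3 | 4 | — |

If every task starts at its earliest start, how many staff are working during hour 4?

At early start, hour 4 has: E, D.
Demand: 1 + 5 = 6.

6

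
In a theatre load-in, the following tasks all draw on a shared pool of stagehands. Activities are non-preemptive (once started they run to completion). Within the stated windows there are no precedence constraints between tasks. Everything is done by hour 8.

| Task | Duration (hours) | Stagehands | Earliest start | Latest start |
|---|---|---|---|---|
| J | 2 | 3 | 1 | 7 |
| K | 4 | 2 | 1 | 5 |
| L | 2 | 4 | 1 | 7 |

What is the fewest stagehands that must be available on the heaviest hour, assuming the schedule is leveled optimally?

4

Early-start (J@1, K@1, L@1) gives peak 9: h1:9  h2:9  h3:2  h4:2  h5:0  h6:0  h7:0  h8:0.
Shift K→3, L→7.
Schedule J@1, K@3, L@7: h1:3  h2:3  h3:2  h4:2  h5:2  h6:2  h7:4  h8:4 — peak 4.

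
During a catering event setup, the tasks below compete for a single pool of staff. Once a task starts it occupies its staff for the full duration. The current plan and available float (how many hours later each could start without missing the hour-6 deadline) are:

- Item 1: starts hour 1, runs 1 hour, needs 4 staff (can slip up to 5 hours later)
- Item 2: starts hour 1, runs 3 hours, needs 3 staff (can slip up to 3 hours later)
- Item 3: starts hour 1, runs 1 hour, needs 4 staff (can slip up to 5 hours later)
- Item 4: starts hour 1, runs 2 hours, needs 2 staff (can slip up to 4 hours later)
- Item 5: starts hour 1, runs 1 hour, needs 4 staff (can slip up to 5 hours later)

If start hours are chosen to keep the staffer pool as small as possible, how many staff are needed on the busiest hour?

5

Early-start (Item 1@1, Item 2@1, Item 3@1, Item 4@1, Item 5@1) gives peak 17: h1:17  h2:5  h3:3  h4:0  h5:0  h6:0.
Shift Item 2→2, Item 3→5, Item 4→2, Item 5→6.
Schedule Item 1@1, Item 2@2, Item 3@5, Item 4@2, Item 5@6: h1:4  h2:5  h3:5  h4:3  h5:4  h6:4 — peak 5.
Total staffer-hours = 25 over 6 hours ⇒ peak ≥ ⌈25/6⌉ = 5, so 5 is optimal.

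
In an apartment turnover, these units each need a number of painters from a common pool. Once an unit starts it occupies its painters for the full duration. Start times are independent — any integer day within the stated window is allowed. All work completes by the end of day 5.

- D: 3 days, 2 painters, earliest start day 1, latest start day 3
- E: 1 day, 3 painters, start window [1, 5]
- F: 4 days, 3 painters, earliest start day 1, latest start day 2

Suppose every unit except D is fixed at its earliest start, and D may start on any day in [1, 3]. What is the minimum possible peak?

D@1: d1:8  d2:5  d3:5  d4:3  d5:0 → peak 8
D@2: d1:6  d2:5  d3:5  d4:5  d5:0 → peak 6
D@3: d1:6  d2:3  d3:5  d4:5  d5:2 → peak 6
Best is D@2, peak 6.

6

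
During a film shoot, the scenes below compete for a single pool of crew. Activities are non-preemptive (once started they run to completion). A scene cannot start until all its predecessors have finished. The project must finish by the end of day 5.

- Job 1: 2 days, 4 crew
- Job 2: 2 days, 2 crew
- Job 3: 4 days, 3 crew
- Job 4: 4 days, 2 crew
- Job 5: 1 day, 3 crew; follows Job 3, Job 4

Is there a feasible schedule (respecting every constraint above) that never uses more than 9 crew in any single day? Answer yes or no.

Schedule Job 1@1, Job 2@3, Job 3@1, Job 4@1, Job 5@5: d1:9  d2:9  d3:7  d4:7  d5:3 — peak 9 ≤ 9.

yes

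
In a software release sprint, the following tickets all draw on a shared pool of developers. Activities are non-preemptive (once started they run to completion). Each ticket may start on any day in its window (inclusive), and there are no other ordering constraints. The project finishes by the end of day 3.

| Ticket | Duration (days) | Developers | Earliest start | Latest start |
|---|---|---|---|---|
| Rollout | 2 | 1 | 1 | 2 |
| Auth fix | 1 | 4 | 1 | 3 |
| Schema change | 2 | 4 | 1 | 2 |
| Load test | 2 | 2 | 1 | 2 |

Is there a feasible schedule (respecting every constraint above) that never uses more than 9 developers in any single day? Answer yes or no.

yes

Schedule Rollout@1, Auth fix@1, Schema change@2, Load test@1: d1:7  d2:7  d3:4 — peak 7 ≤ 9.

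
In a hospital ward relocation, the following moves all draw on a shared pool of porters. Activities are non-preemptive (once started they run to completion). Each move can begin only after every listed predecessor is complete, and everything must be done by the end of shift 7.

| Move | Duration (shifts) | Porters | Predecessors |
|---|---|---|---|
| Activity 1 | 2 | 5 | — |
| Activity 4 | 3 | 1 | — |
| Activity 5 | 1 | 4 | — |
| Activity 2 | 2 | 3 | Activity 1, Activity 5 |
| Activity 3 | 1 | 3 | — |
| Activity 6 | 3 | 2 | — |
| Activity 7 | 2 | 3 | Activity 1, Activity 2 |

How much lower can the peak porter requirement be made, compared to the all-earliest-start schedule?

Early-start peak: s1:15  s2:8  s3:6  s4:3  s5:3  s6:3  s7:0 ⇒ 15.
Leveled (Activity 1@1, Activity 4@1, Activity 5@3, Activity 2@4, Activity 3@4, Activity 6@5, Activity 7@6): s1:6  s2:6  s3:5  s4:6  s5:5  s6:5  s7:5 ⇒ 6.
Reduction 15 − 6 = 9.

9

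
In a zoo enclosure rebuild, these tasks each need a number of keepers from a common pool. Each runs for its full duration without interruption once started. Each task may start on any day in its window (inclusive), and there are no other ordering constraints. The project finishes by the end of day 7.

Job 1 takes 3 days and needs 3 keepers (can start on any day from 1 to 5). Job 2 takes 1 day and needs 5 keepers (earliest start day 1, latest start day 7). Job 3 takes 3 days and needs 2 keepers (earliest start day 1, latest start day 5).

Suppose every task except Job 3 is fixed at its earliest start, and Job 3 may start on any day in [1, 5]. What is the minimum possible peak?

Job 3@1: d1:10  d2:5  d3:5  d4:0  d5:0  d6:0  d7:0 → peak 10
Job 3@2: d1:8  d2:5  d3:5  d4:2  d5:0  d6:0  d7:0 → peak 8
Job 3@3: d1:8  d2:3  d3:5  d4:2  d5:2  d6:0  d7:0 → peak 8
Job 3@4: d1:8  d2:3  d3:3  d4:2  d5:2  d6:2  d7:0 → peak 8
Job 3@5: d1:8  d2:3  d3:3  d4:0  d5:2  d6:2  d7:2 → peak 8
Best is Job 3@2, peak 8.

8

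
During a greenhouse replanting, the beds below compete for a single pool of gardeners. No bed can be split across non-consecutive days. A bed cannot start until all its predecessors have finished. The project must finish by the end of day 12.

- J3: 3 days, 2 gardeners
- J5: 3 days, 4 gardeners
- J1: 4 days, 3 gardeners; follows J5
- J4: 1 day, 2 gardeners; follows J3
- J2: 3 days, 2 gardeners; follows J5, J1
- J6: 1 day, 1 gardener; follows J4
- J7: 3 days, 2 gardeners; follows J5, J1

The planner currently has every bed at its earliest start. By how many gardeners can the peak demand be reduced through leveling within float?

1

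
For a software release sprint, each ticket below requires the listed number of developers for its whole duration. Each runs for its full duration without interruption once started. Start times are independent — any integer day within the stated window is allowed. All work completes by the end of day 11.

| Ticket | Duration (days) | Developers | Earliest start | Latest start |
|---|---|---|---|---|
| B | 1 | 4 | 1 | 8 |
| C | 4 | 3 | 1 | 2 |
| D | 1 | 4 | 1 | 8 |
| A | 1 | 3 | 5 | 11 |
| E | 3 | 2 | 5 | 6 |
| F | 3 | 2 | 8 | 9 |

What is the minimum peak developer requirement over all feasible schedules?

5

Early-start (B@1, C@1, D@1, A@5, E@5, F@8) gives peak 11: d1:11  d2:3  d3:3  d4:3  d5:5  d6:2  d7:2  d8:2  d9:2  d10:2  d11:0.
Shift C→2, D→8, A→6, F→9.
Schedule B@1, C@2, D@8, A@6, E@5, F@9: d1:4  d2:3  d3:3  d4:3  d5:5  d6:5  d7:2  d8:4  d9:2  d10:2  d11:2 — peak 5.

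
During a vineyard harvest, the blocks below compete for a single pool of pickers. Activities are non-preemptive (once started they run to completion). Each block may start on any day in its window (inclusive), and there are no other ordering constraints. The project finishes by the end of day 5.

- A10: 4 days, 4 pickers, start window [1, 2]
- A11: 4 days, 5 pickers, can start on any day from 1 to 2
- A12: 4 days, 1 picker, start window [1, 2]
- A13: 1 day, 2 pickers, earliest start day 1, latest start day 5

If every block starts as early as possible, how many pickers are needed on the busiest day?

Early-start schedule: A10@1, A11@1, A12@1, A13@1.
Load per day: day 1: 12, day 2: 10, day 3: 10, day 4: 10, day 5: 0.
Peak is 12.

12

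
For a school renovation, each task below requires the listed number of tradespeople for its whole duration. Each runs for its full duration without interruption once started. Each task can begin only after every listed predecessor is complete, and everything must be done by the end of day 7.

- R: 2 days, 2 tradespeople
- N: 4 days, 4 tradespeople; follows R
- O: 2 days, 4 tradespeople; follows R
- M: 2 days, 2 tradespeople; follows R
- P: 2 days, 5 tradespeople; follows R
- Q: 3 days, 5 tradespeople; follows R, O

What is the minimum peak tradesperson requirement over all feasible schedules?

Early-start (R@1, N@3, O@3, M@3, P@3, Q@5) gives peak 15: d1:2  d2:2  d3:15  d4:15  d5:9  d6:9  d7:5.
Shift M→5.
Schedule R@1, N@3, O@3, M@5, P@3, Q@5: d1:2  d2:2  d3:13  d4:13  d5:11  d6:11  d7:5 — peak 13.

13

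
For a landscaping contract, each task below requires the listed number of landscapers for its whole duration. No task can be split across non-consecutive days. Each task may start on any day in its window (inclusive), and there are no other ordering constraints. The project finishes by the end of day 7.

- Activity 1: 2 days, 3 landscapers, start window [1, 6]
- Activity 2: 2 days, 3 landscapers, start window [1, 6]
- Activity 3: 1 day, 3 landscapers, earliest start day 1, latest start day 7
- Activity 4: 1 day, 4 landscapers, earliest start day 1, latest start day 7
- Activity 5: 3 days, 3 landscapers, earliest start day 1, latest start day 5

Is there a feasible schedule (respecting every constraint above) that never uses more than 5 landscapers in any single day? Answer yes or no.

no

The minimum achievable peak is 6; 5 < 6, so no feasible schedule stays within the cap.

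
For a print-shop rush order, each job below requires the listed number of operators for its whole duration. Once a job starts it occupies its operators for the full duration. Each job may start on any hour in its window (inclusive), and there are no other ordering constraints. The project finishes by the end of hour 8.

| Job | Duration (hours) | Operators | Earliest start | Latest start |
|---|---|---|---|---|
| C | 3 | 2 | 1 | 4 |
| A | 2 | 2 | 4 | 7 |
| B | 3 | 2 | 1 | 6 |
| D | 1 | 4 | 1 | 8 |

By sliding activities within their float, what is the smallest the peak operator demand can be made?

4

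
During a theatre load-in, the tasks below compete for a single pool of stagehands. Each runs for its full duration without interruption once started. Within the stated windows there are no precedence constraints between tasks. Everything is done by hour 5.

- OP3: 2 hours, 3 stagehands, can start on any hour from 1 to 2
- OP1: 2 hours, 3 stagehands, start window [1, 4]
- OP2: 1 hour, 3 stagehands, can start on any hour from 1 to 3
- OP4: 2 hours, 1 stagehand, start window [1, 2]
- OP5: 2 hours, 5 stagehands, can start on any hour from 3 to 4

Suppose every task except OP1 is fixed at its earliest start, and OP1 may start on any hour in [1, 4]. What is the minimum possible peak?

8

OP1@1: h1:10  h2:7  h3:5  h4:5  h5:0 → peak 10
OP1@2: h1:7  h2:7  h3:8  h4:5  h5:0 → peak 8
OP1@3: h1:7  h2:4  h3:8  h4:8  h5:0 → peak 8
OP1@4: h1:7  h2:4  h3:5  h4:8  h5:3 → peak 8
Best is OP1@2, peak 8.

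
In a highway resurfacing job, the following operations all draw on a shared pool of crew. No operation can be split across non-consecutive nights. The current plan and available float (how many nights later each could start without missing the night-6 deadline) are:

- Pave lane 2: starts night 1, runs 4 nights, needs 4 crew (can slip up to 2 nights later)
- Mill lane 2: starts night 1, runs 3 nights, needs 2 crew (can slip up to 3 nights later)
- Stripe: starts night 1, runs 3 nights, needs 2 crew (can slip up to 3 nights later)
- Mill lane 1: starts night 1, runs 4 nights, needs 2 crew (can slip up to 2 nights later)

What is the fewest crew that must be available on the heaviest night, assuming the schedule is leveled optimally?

Early-start (Pave lane 2@1, Mill lane 2@1, Stripe@1, Mill lane 1@1) gives peak 10: n1:10  n2:10  n3:10  n4:6  n5:0  n6:0.
Shift Stripe→4.
Schedule Pave lane 2@1, Mill lane 2@1, Stripe@4, Mill lane 1@1: n1:8  n2:8  n3:8  n4:8  n5:2  n6:2 — peak 8.

8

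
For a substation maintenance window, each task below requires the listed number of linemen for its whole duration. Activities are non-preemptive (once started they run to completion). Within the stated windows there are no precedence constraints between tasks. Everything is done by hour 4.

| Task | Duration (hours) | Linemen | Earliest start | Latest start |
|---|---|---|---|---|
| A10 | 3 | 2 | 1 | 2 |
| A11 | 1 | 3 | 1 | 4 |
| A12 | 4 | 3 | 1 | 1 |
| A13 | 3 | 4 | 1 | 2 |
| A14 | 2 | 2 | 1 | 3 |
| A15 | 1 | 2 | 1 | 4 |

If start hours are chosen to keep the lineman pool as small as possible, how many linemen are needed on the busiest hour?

11

Early-start (A10@1, A11@1, A12@1, A13@1, A14@1, A15@1) gives peak 16: h1:16  h2:11  h3:9  h4:3.
Shift A13→2, A15→3.
Schedule A10@1, A11@1, A12@1, A13@2, A14@1, A15@3: h1:10  h2:11  h3:11  h4:7 — peak 11.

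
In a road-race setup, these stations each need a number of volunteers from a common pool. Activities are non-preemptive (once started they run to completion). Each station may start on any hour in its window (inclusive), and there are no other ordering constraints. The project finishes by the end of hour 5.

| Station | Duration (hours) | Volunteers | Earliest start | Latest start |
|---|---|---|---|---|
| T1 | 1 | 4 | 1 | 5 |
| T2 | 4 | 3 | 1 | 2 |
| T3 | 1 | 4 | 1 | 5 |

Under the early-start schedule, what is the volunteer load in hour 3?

3

At early start, hour 3 has: T2.
Demand: 3 = 3.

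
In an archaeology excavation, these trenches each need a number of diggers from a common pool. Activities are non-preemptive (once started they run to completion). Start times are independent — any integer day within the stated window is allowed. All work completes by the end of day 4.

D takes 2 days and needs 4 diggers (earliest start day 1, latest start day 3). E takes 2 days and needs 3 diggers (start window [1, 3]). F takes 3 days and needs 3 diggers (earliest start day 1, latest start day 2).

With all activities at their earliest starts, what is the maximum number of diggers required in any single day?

10

Early-start schedule: D@1, E@1, F@1.
Load per day: day 1: 10, day 2: 10, day 3: 3, day 4: 0.
Peak is 10.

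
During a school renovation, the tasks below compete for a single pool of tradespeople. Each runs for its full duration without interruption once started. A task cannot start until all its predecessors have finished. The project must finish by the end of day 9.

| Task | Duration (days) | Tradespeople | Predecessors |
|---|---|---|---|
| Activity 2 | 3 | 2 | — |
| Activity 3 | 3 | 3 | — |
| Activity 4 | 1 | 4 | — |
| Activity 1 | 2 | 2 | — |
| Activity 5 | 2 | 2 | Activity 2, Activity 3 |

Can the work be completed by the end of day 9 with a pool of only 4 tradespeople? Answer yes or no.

yes

Schedule Activity 2@1, Activity 3@4, Activity 4@7, Activity 1@1, Activity 5@8: d1:4  d2:4  d3:2  d4:3  d5:3  d6:3  d7:4  d8:2  d9:2 — peak 4 ≤ 4.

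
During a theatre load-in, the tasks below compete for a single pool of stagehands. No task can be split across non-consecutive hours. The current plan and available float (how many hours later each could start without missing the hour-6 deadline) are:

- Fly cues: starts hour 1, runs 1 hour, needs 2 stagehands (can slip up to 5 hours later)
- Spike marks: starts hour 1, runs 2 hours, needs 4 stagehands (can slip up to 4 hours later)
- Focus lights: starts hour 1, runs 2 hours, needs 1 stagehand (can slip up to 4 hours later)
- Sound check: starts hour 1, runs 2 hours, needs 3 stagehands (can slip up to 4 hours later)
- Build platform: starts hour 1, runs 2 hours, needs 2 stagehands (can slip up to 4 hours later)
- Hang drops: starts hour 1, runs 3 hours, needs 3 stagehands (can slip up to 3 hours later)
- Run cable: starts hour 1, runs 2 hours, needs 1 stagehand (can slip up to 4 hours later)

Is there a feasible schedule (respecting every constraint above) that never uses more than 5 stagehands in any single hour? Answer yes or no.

no

Total stagehand-hours = 33; over 6 hours the average is 33/6 > 5, so some hour must exceed 5.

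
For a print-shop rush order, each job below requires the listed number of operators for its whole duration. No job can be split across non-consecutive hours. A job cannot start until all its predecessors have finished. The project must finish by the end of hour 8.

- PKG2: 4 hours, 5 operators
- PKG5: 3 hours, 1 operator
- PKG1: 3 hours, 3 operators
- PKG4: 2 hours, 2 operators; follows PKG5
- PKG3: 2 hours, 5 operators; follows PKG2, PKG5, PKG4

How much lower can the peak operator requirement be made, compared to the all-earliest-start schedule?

Early-start peak: h1:9  h2:9  h3:9  h4:7  h5:2  h6:5  h7:5  h8:0 ⇒ 9.
Leveled (PKG2@1, PKG5@1, PKG1@4, PKG4@5, PKG3@7): h1:6  h2:6  h3:6  h4:8  h5:5  h6:5  h7:5  h8:5 ⇒ 8.
Reduction 9 − 8 = 1.

1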